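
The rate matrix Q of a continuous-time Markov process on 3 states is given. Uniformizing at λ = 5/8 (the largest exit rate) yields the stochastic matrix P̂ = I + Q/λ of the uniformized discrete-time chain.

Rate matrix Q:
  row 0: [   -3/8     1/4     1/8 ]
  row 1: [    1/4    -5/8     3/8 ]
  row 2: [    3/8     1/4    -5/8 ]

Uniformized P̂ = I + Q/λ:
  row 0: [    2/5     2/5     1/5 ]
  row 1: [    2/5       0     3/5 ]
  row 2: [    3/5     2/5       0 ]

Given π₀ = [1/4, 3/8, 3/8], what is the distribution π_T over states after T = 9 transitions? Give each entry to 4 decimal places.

t=0: π = [0.2500, 0.3750, 0.3750]
t=1: π = [0.4750, 0.2500, 0.2750]
t=2: π = [0.4550, 0.3000, 0.2450]
t=3: π = [0.4490, 0.2800, 0.2710]
t=4: π = [0.4542, 0.2880, 0.2578]
t=5: π = [0.4516, 0.2848, 0.2636]
t=6: π = [0.4527, 0.2861, 0.2612]
t=7: π = [0.4522, 0.2856, 0.2622]
t=8: π = [0.4524, 0.2858, 0.2618]
t=9: π = [0.4524, 0.2857, 0.2620]

π = [0.4524, 0.2857, 0.2620]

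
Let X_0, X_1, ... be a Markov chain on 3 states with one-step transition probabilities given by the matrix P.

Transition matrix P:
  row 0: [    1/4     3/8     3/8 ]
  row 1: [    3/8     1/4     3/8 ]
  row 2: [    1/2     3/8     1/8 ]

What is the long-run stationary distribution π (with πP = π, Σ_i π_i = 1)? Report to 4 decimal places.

π = [0.3667, 0.3333, 0.3000]

Balance equations π_j = Σ_i π_i·P[i][j]:
  π_0 = 1/4·π_0 + 3/8·π_1 + 1/2·π_2
  π_1 = 3/8·π_0 + 1/4·π_1 + 3/8·π_2
  normalize: π_0 + π_1 + π_2 = 1
Solving the linear system gives exactly π = [11/30, 1/3, 3/10].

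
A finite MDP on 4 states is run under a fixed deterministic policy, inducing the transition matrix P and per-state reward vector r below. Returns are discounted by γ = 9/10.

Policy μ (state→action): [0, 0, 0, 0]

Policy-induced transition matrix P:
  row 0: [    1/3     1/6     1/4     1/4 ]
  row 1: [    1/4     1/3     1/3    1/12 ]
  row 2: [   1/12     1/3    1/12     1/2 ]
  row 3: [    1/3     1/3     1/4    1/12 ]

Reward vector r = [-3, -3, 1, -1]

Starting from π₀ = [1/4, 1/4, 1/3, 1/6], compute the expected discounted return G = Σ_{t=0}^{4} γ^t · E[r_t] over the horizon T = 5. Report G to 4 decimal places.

G = -6.3315

t=0: π = [0.2500, 0.2500, 0.3333, 0.1667], E[r] = -1.3333, γ^t·E[r] = -1.333333, running G = -1.333333
t=1: π = [0.2292, 0.2917, 0.2153, 0.2639], E[r] = -1.6111, γ^t·E[r] = -1.450000, running G = -2.783333
t=2: π = [0.2552, 0.2951, 0.2384, 0.2112], E[r] = -1.6238, γ^t·E[r] = -1.315313, running G = -4.098646
t=3: π = [0.2491, 0.2908, 0.2349, 0.2252], E[r] = -1.6101, γ^t·E[r] = -1.173797, running G = -5.272443
t=4: π = [0.2504, 0.2918, 0.2351, 0.2227], E[r] = -1.6142, γ^t·E[r] = -1.059086, running G = -6.331528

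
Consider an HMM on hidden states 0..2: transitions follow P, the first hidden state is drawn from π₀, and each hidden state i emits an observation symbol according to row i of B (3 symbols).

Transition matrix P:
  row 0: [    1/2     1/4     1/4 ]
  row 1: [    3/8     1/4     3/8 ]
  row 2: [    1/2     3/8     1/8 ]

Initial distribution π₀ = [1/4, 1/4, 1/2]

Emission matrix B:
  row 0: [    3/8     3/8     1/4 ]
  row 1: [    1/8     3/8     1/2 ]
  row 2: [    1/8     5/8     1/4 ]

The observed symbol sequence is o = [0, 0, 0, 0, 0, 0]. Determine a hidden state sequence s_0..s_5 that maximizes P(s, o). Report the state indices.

t=0: δ = [9.375e-02, 3.125e-02, 6.250e-02]  (obs o_0=0)
t=1: δ = [1.758e-02, 2.930e-03, 2.930e-03]  ψ = [0, 0, 0]  (obs o_1=0)
t=2: δ = [3.296e-03, 5.493e-04, 5.493e-04]  ψ = [0, 0, 0]  (obs o_2=0)
t=3: δ = [6.180e-04, 1.030e-04, 1.030e-04]  ψ = [0, 0, 0]  (obs o_3=0)
t=4: δ = [1.159e-04, 1.931e-05, 1.931e-05]  ψ = [0, 0, 0]  (obs o_4=0)
t=5: δ = [2.173e-05, 3.621e-06, 3.621e-06]  ψ = [0, 0, 0]  (obs o_5=0)
backtrack: best end state = 0; path = [0, 0, 0, 0, 0, 0]

path = [0, 0, 0, 0, 0, 0]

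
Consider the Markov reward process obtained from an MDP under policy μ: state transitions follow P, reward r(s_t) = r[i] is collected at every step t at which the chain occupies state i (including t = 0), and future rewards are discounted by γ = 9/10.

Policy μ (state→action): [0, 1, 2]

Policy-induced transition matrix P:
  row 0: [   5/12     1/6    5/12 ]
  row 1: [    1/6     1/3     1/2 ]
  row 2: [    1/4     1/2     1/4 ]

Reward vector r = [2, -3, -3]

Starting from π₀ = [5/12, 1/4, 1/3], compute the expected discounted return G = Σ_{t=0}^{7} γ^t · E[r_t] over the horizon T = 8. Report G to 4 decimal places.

t=0: π = [0.4167, 0.2500, 0.3333], E[r] = -0.9167, γ^t·E[r] = -0.916667, running G = -0.916667
t=1: π = [0.2986, 0.3194, 0.3819], E[r] = -1.5069, γ^t·E[r] = -1.356250, running G = -2.272917
t=2: π = [0.2731, 0.3472, 0.3796], E[r] = -1.6343, γ^t·E[r] = -1.323750, running G = -3.596667
t=3: π = [0.2666, 0.3511, 0.3823], E[r] = -1.6671, γ^t·E[r] = -1.215281, running G = -4.811948
t=4: π = [0.2652, 0.3526, 0.3822], E[r] = -1.6741, γ^t·E[r] = -1.098394, running G = -5.910342
t=5: π = [0.2648, 0.3528, 0.3824], E[r] = -1.6759, γ^t·E[r] = -0.989630, running G = -6.899972
t=6: π = [0.2647, 0.3529, 0.3823], E[r] = -1.6763, γ^t·E[r] = -0.890876, running G = -7.790848
t=7: π = [0.2647, 0.3529, 0.3824], E[r] = -1.6764, γ^t·E[r] = -0.801837, running G = -8.592685

G = -8.5927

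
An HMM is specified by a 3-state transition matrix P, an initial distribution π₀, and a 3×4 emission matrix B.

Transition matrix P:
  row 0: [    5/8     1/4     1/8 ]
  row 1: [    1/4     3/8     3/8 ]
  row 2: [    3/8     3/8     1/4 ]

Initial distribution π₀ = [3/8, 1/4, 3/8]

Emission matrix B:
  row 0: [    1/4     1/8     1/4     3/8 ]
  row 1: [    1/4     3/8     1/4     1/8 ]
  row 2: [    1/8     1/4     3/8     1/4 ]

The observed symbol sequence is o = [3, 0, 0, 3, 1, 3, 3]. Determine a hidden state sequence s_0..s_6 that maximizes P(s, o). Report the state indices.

path = [0, 0, 0, 0, 0, 0, 0]

t=0: δ = [1.406e-01, 3.125e-02, 9.375e-02]  (obs o_0=3)
t=1: δ = [2.197e-02, 8.789e-03, 2.930e-03]  ψ = [0, 0, 2]  (obs o_1=0)
t=2: δ = [3.433e-03, 1.373e-03, 4.120e-04]  ψ = [0, 0, 1]  (obs o_2=0)
t=3: δ = [8.047e-04, 1.073e-04, 1.287e-04]  ψ = [0, 0, 1]  (obs o_3=3)
t=4: δ = [6.286e-05, 7.544e-05, 2.515e-05]  ψ = [0, 0, 0]  (obs o_4=1)
t=5: δ = [1.473e-05, 3.536e-06, 7.072e-06]  ψ = [0, 1, 1]  (obs o_5=3)
t=6: δ = [3.453e-06, 4.604e-07, 4.604e-07]  ψ = [0, 0, 0]  (obs o_6=3)
backtrack: best end state = 0; path = [0, 0, 0, 0, 0, 0, 0]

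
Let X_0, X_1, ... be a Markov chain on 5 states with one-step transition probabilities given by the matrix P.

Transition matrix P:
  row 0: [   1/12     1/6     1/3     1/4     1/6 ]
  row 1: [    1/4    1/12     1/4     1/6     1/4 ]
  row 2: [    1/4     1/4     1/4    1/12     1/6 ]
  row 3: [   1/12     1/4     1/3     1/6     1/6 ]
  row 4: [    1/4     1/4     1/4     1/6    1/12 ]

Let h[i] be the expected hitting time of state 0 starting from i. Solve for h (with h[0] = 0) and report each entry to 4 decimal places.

First-step conditioning: h[0] = 0; for i ≠ 0, h[i] = 1 + Σ_k P[i][k]·h[k].
  h[1] = 1 + 1/12·h[1] + 1/4·h[2] + 1/6·h[3] + 1/4·h[4]
  h[2] = 1 + 1/4·h[1] + 1/4·h[2] + 1/12·h[3] + 1/6·h[4]
  h[3] = 1 + 1/4·h[1] + 1/3·h[2] + 1/6·h[3] + 1/6·h[4]
  h[4] = 1 + 1/4·h[1] + 1/4·h[2] + 1/6·h[3] + 1/12·h[4]
Solving the 4×4 linear system over states ≠ 0 gives exactly h = [0, 580/131, 572/131, 676/131, 580/131] (h[0] = 0 is the target).

h = [0.0000, 4.4275, 4.3664, 5.1603, 4.4275]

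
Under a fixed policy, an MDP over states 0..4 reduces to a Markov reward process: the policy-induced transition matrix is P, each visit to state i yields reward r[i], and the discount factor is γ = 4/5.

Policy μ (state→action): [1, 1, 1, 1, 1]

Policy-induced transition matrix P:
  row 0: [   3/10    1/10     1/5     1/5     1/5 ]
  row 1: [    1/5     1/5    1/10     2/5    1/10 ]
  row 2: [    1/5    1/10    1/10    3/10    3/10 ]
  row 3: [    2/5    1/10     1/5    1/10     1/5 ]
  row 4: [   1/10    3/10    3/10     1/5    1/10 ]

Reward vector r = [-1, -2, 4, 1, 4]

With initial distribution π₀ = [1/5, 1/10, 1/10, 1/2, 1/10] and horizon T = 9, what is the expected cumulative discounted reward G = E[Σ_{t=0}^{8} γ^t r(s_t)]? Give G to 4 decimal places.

G = 4.7239

t=0: π = [0.2000, 0.1000, 0.1000, 0.5000, 0.1000], E[r] = 0.9000, γ^t·E[r] = 0.900000, running G = 0.900000
t=1: π = [0.3100, 0.1300, 0.1900, 0.1800, 0.1900], E[r] = 1.1300, γ^t·E[r] = 0.904000, running G = 1.804000
t=2: π = [0.2480, 0.1510, 0.1870, 0.2270, 0.1870], E[r] = 1.1730, γ^t·E[r] = 0.750720, running G = 2.554720
t=3: π = [0.2515, 0.1525, 0.1849, 0.2262, 0.1849], E[r] = 1.1489, γ^t·E[r] = 0.588237, running G = 3.142957
t=4: π = [0.2519, 0.1522, 0.1848, 0.2264, 0.1848], E[r] = 1.1480, γ^t·E[r] = 0.470225, running G = 3.613182
t=5: π = [0.2520, 0.1522, 0.1848, 0.2263, 0.1848], E[r] = 1.1482, γ^t·E[r] = 0.376231, running G = 3.989412
t=6: π = [0.2520, 0.1522, 0.1848, 0.2263, 0.1848], E[r] = 1.1482, γ^t·E[r] = 0.301000, running G = 4.290412
t=7: π = [0.2520, 0.1522, 0.1848, 0.2263, 0.1848], E[r] = 1.1482, γ^t·E[r] = 0.240800, running G = 4.531212
t=8: π = [0.2520, 0.1522, 0.1848, 0.2263, 0.1848], E[r] = 1.1482, γ^t·E[r] = 0.192640, running G = 4.723851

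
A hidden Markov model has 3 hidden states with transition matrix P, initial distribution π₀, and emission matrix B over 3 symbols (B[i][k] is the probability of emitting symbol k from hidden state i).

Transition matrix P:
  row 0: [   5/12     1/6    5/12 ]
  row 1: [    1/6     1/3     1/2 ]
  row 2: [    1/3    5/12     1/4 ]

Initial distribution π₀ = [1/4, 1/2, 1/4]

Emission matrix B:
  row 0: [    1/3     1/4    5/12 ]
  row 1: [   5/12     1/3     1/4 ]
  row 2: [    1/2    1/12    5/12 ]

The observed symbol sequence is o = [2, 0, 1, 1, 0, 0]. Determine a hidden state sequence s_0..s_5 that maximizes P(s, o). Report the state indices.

path = [1, 2, 1, 1, 2, 1]

t=0: δ = [1.042e-01, 1.250e-01, 1.042e-01]  (obs o_0=2)
t=1: δ = [1.447e-02, 1.808e-02, 3.125e-02]  ψ = [0, 2, 1]  (obs o_1=0)
t=2: δ = [2.604e-03, 4.340e-03, 7.535e-04]  ψ = [2, 2, 1]  (obs o_2=1)
t=3: δ = [2.713e-04, 4.823e-04, 1.808e-04]  ψ = [0, 1, 1]  (obs o_3=1)
t=4: δ = [3.768e-05, 6.698e-05, 1.206e-04]  ψ = [0, 1, 1]  (obs o_4=0)
t=5: δ = [1.340e-05, 2.093e-05, 1.674e-05]  ψ = [2, 2, 1]  (obs o_5=0)
backtrack: best end state = 1; path = [1, 2, 1, 1, 2, 1]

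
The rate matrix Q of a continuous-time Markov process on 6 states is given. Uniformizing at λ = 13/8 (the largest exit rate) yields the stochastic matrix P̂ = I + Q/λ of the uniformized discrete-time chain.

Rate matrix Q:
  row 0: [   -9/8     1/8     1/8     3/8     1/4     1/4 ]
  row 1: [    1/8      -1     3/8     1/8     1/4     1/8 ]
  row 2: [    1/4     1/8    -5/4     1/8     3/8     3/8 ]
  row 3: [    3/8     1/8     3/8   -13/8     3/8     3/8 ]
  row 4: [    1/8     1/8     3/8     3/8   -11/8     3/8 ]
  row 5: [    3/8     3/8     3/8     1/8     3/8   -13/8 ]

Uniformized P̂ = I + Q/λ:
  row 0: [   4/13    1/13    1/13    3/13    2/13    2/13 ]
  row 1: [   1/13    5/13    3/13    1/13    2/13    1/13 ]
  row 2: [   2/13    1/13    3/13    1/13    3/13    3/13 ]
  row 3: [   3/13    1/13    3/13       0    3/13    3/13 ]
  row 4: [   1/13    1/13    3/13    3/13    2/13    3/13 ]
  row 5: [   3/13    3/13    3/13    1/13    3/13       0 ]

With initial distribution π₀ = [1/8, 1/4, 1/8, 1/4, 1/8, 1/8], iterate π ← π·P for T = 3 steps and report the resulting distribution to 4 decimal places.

π = [0.1755, 0.1482, 0.2044, 0.1228, 0.1912, 0.1581]

t=0: π = [0.1250, 0.2500, 0.1250, 0.2500, 0.1250, 0.1250]
t=1: π = [0.1731, 0.1731, 0.2115, 0.0962, 0.1923, 0.1538]
t=2: π = [0.1716, 0.1538, 0.2041, 0.1257, 0.1893, 0.1553]
t=3: π = [0.1755, 0.1482, 0.2044, 0.1228, 0.1912, 0.1581]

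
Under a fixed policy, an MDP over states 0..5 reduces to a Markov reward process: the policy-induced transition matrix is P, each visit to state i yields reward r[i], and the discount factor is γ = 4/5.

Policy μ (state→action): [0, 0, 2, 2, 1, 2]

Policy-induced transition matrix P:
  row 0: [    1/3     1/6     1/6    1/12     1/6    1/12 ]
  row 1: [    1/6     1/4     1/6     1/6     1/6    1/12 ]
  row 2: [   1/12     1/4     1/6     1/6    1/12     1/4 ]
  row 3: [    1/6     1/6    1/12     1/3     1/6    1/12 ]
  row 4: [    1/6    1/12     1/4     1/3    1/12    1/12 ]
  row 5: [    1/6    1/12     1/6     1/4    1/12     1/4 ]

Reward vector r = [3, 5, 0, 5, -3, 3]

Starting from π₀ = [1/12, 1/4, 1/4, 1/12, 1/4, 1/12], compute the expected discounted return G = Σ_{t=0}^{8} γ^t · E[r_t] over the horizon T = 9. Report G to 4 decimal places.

t=0: π = [0.0833, 0.2500, 0.2500, 0.0833, 0.2500, 0.0833], E[r] = 1.4167, γ^t·E[r] = 1.416667, running G = 1.416667
t=1: π = [0.1597, 0.1806, 0.1806, 0.2222, 0.1181, 0.1389], E[r] = 2.5556, γ^t·E[r] = 2.044444, running G = 3.461111
t=2: π = [0.1782, 0.1753, 0.1580, 0.2216, 0.1302, 0.1366], E[r] = 2.5388, γ^t·E[r] = 1.624815, running G = 5.085926
t=3: π = [0.1832, 0.1722, 0.1590, 0.2218, 0.1313, 0.1324], E[r] = 2.5233, γ^t·E[r] = 1.291951, running G = 6.377877
t=4: π = [0.1839, 0.1723, 0.1591, 0.2213, 0.1314, 0.1319], E[r] = 2.5212, γ^t·E[r] = 1.032675, running G = 7.410551
t=5: π = [0.1841, 0.1723, 0.1592, 0.2211, 0.1315, 0.1318], E[r] = 2.5206, γ^t·E[r] = 0.825953, running G = 8.236505
t=6: π = [0.1841, 0.1724, 0.1592, 0.2211, 0.1315, 0.1318], E[r] = 2.5205, γ^t·E[r] = 0.660737, running G = 8.897242
t=7: π = [0.1841, 0.1724, 0.1592, 0.2211, 0.1315, 0.1318], E[r] = 2.5205, γ^t·E[r] = 0.528587, running G = 9.425829
t=8: π = [0.1841, 0.1724, 0.1592, 0.2211, 0.1315, 0.1318], E[r] = 2.5205, γ^t·E[r] = 0.422869, running G = 9.848698

G = 9.8487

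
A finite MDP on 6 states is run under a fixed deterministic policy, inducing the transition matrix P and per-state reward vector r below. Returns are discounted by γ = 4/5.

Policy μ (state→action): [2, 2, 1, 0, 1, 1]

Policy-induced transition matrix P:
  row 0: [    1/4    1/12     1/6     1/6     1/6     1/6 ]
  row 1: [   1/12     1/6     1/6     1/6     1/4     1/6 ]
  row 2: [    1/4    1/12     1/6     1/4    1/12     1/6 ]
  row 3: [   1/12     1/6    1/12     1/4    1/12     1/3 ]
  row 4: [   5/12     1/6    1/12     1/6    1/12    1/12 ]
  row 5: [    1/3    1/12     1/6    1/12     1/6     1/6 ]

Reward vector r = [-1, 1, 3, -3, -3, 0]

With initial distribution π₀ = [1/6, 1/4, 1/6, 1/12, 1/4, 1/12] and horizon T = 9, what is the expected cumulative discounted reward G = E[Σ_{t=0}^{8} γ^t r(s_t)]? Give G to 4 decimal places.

t=0: π = [0.1667, 0.2500, 0.1667, 0.0833, 0.2500, 0.0833], E[r] = -0.4167, γ^t·E[r] = -0.416667, running G = -0.416667
t=1: π = [0.2431, 0.1319, 0.1389, 0.1806, 0.1458, 0.1597], E[r] = -0.6736, γ^t·E[r] = -0.538889, running G = -0.955556
t=2: π = [0.2355, 0.1215, 0.1395, 0.1800, 0.1389, 0.1846], E[r] = -0.6522, γ^t·E[r] = -0.417407, running G = -1.372963
t=3: π = [0.2383, 0.1200, 0.1401, 0.1779, 0.1386, 0.1851], E[r] = -0.6475, γ^t·E[r] = -0.331506, running G = -1.704469
t=4: π = [0.2389, 0.1197, 0.1403, 0.1777, 0.1386, 0.1848], E[r] = -0.6474, γ^t·E[r] = -0.265162, running G = -1.969631
t=5: π = [0.2389, 0.1197, 0.1403, 0.1778, 0.1386, 0.1847], E[r] = -0.6474, γ^t·E[r] = -0.212148, running G = -2.181779
t=6: π = [0.2389, 0.1197, 0.1403, 0.1778, 0.1386, 0.1847], E[r] = -0.6474, γ^t·E[r] = -0.169719, running G = -2.351498
t=7: π = [0.2389, 0.1197, 0.1403, 0.1778, 0.1386, 0.1847], E[r] = -0.6474, γ^t·E[r] = -0.135775, running G = -2.487273
t=8: π = [0.2389, 0.1197, 0.1403, 0.1778, 0.1386, 0.1847], E[r] = -0.6474, γ^t·E[r] = -0.108620, running G = -2.595892

G = -2.5959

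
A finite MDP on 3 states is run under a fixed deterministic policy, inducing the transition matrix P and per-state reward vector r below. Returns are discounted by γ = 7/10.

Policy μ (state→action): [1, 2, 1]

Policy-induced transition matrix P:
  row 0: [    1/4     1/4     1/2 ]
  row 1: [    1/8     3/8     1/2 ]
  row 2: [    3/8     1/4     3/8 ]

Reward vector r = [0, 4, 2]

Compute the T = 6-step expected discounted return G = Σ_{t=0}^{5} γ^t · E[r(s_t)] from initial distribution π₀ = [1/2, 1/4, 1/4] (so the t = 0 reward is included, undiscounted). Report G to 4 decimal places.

G = 5.4616

t=0: π = [0.5000, 0.2500, 0.2500], E[r] = 1.5000, γ^t·E[r] = 1.500000, running G = 1.500000
t=1: π = [0.2500, 0.2813, 0.4688], E[r] = 2.0625, γ^t·E[r] = 1.443750, running G = 2.943750
t=2: π = [0.2734, 0.2852, 0.4414], E[r] = 2.0234, γ^t·E[r] = 0.991484, running G = 3.935234
t=3: π = [0.2695, 0.2856, 0.4448], E[r] = 2.0322, γ^t·E[r] = 0.697054, running G = 4.632288
t=4: π = [0.2699, 0.2857, 0.4444], E[r] = 2.0316, γ^t·E[r] = 0.487791, running G = 5.120079
t=5: π = [0.2698, 0.2857, 0.4445], E[r] = 2.0318, γ^t·E[r] = 0.341477, running G = 5.461556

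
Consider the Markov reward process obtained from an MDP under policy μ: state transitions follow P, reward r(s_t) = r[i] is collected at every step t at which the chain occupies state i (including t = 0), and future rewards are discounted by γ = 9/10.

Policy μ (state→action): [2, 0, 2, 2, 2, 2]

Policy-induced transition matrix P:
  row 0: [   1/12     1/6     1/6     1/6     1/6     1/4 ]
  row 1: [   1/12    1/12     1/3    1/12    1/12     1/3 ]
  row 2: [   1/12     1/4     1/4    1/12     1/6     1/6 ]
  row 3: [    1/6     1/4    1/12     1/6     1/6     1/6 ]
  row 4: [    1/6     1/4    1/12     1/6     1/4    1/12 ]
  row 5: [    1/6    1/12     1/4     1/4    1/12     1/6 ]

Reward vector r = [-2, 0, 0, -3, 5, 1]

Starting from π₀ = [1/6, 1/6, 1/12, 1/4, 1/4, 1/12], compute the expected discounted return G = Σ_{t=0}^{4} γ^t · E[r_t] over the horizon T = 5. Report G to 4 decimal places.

t=0: π = [0.1667, 0.1667, 0.0833, 0.2500, 0.2500, 0.0833], E[r] = 0.2500, γ^t·E[r] = 0.250000, running G = 0.250000
t=1: π = [0.1319, 0.1944, 0.1667, 0.1528, 0.1667, 0.1875], E[r] = 0.2986, γ^t·E[r] = 0.268750, running G = 0.518750
t=2: π = [0.1256, 0.1753, 0.2020, 0.1522, 0.1487, 0.1962], E[r] = 0.2321, γ^t·E[r] = 0.187969, running G = 0.706719
t=3: π = [0.1248, 0.1776, 0.2040, 0.1516, 0.1481, 0.1940], E[r] = 0.2302, γ^t·E[r] = 0.167836, running G = 0.874555
t=4: π = [0.1245, 0.1777, 0.2045, 0.1510, 0.1480, 0.1943], E[r] = 0.2325, γ^t·E[r] = 0.152553, running G = 1.027107

G = 1.0271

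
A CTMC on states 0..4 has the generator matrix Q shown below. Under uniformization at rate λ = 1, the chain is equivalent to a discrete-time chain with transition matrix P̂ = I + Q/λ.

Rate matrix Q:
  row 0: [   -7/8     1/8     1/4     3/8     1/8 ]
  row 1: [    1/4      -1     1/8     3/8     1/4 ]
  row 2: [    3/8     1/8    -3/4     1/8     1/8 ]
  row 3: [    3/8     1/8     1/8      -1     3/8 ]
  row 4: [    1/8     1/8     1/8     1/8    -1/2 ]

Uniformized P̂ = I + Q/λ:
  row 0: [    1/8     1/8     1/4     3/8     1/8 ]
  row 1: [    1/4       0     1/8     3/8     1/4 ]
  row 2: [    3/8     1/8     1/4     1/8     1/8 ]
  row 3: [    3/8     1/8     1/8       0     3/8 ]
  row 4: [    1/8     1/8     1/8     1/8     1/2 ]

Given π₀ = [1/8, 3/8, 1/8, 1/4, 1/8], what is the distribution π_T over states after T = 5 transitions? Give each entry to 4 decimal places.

t=0: π = [0.1250, 0.3750, 0.1250, 0.2500, 0.1250]
t=1: π = [0.2656, 0.0781, 0.1563, 0.2188, 0.2813]
t=2: π = [0.2285, 0.1152, 0.1777, 0.1836, 0.2949]
t=3: π = [0.2297, 0.1106, 0.1758, 0.1880, 0.2959]
t=4: π = [0.2298, 0.1112, 0.1757, 0.1866, 0.2968]
t=5: π = [0.2295, 0.1111, 0.1757, 0.1869, 0.2968]

π = [0.2295, 0.1111, 0.1757, 0.1869, 0.2968]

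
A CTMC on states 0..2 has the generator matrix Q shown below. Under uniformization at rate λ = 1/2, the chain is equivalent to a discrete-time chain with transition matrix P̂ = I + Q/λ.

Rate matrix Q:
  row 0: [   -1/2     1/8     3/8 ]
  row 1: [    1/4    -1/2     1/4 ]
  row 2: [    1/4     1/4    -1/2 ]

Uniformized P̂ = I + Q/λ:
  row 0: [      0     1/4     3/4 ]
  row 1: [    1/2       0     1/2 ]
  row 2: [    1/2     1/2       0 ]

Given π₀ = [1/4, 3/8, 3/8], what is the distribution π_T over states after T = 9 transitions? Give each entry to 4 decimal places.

t=0: π = [0.2500, 0.3750, 0.3750]
t=1: π = [0.3750, 0.2500, 0.3750]
t=2: π = [0.3125, 0.2813, 0.4063]
t=3: π = [0.3438, 0.2813, 0.3750]
t=4: π = [0.3281, 0.2734, 0.3984]
t=5: π = [0.3359, 0.2813, 0.3828]
t=6: π = [0.3320, 0.2754, 0.3926]
t=7: π = [0.3340, 0.2793, 0.3867]
t=8: π = [0.3330, 0.2769, 0.3901]
t=9: π = [0.3335, 0.2783, 0.3882]

π = [0.3335, 0.2783, 0.3882]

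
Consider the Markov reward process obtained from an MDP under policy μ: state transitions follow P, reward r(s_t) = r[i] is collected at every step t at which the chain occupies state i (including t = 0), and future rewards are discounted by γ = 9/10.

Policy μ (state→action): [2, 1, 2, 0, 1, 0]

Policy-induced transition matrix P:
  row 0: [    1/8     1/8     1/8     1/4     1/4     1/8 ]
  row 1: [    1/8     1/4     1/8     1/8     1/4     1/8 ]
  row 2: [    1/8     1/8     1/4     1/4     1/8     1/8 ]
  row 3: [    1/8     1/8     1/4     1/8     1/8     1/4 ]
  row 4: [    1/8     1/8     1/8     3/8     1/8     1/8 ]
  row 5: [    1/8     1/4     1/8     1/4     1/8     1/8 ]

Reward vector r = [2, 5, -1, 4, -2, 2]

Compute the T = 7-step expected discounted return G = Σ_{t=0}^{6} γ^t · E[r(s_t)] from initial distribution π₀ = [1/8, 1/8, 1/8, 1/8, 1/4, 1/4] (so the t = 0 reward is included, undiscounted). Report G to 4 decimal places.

t=0: π = [0.1250, 0.1250, 0.1250, 0.1250, 0.2500, 0.2500], E[r] = 1.2500, γ^t·E[r] = 1.250000, running G = 1.250000
t=1: π = [0.1250, 0.1719, 0.1563, 0.2500, 0.1563, 0.1406], E[r] = 1.9219, γ^t·E[r] = 1.729688, running G = 2.979688
t=2: π = [0.1250, 0.1641, 0.1758, 0.2168, 0.1621, 0.1563], E[r] = 1.7500, γ^t·E[r] = 1.417500, running G = 4.397188
t=3: π = [0.1250, 0.1650, 0.1741, 0.2227, 0.1611, 0.1521], E[r] = 1.7737, γ^t·E[r] = 1.293014, running G = 5.690201
t=4: π = [0.1250, 0.1646, 0.1746, 0.2217, 0.1613, 0.1528], E[r] = 1.7685, γ^t·E[r] = 1.160309, running G = 6.850510
t=5: π = [0.1250, 0.1647, 0.1745, 0.2219, 0.1612, 0.1527], E[r] = 1.7694, γ^t·E[r] = 1.044791, running G = 7.895301
t=6: π = [0.1250, 0.1647, 0.1746, 0.2218, 0.1612, 0.1527], E[r] = 1.7692, γ^t·E[r] = 0.940222, running G = 8.835524

G = 8.8355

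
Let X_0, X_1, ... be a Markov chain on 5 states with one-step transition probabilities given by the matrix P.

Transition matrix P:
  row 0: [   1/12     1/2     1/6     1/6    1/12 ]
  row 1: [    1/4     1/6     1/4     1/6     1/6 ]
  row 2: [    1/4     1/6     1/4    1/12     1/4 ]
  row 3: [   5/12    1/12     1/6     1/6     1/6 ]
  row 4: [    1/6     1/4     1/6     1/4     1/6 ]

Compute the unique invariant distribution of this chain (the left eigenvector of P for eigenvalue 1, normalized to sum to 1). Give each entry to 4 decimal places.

Balance equations π_j = Σ_i π_i·P[i][j]:
  π_0 = 1/12·π_0 + 1/4·π_1 + 1/4·π_2 + 5/12·π_3 + 1/6·π_4
  π_1 = 1/2·π_0 + 1/6·π_1 + 1/6·π_2 + 1/12·π_3 + 1/4·π_4
  π_2 = 1/6·π_0 + 1/4·π_1 + 1/4·π_2 + 1/6·π_3 + 1/6·π_4
  π_3 = 1/6·π_0 + 1/6·π_1 + 1/12·π_2 + 1/6·π_3 + 1/4·π_4
  normalize: π_0 + π_1 + π_2 + π_3 + π_4 = 1
Solving the linear system gives exactly π = [5433/24055, 5823/24055, 4903/24055, 3931/24055, 793/4811].

π = [0.2259, 0.2421, 0.2038, 0.1634, 0.1648]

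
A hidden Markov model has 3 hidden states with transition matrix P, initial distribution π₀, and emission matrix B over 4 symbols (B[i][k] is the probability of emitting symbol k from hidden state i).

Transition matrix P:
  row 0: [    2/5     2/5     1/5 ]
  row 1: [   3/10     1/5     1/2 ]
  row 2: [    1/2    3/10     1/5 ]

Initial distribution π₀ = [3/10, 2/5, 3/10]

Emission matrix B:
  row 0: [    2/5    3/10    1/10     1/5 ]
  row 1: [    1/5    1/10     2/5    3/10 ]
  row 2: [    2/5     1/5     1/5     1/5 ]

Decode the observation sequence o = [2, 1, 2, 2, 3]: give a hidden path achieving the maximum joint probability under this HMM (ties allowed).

t=0: δ = [3.000e-02, 1.600e-01, 6.000e-02]  (obs o_0=2)
t=1: δ = [1.440e-02, 3.200e-03, 1.600e-02]  ψ = [1, 1, 1]  (obs o_1=1)
t=2: δ = [8.000e-04, 2.304e-03, 6.400e-04]  ψ = [2, 0, 2]  (obs o_2=2)
t=3: δ = [6.912e-05, 1.843e-04, 2.304e-04]  ψ = [1, 1, 1]  (obs o_3=2)
t=4: δ = [2.304e-05, 2.074e-05, 1.843e-05]  ψ = [2, 2, 1]  (obs o_4=3)
backtrack: best end state = 0; path = [1, 0, 1, 2, 0]

path = [1, 0, 1, 2, 0]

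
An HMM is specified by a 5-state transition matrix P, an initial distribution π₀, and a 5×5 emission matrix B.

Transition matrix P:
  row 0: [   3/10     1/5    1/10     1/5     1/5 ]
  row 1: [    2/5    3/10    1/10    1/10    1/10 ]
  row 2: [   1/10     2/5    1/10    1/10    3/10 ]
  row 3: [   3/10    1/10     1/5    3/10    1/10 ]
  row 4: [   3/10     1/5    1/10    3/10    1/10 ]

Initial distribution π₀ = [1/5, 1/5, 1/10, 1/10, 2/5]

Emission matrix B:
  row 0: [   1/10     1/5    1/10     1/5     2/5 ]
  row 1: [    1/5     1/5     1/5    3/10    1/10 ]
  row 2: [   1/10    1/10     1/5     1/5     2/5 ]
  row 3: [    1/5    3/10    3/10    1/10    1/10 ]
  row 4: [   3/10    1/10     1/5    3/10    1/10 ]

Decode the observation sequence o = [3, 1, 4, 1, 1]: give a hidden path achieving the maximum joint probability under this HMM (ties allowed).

t=0: δ = [4.000e-02, 6.000e-02, 2.000e-02, 1.000e-02, 1.200e-01]  (obs o_0=3)
t=1: δ = [7.200e-03, 4.800e-03, 1.200e-03, 1.080e-02, 1.200e-03]  ψ = [4, 4, 4, 4, 4]  (obs o_1=1)
t=2: δ = [1.296e-03, 1.440e-04, 8.640e-04, 3.240e-04, 1.440e-04]  ψ = [3, 0, 3, 3, 0]  (obs o_2=4)
t=3: δ = [7.776e-05, 6.912e-05, 1.296e-05, 7.776e-05, 2.592e-05]  ψ = [0, 2, 0, 0, 0]  (obs o_3=1)
t=4: δ = [5.530e-06, 4.147e-06, 1.555e-06, 6.998e-06, 1.555e-06]  ψ = [1, 1, 3, 3, 0]  (obs o_4=1)
backtrack: best end state = 3; path = [4, 3, 0, 3, 3]

path = [4, 3, 0, 3, 3]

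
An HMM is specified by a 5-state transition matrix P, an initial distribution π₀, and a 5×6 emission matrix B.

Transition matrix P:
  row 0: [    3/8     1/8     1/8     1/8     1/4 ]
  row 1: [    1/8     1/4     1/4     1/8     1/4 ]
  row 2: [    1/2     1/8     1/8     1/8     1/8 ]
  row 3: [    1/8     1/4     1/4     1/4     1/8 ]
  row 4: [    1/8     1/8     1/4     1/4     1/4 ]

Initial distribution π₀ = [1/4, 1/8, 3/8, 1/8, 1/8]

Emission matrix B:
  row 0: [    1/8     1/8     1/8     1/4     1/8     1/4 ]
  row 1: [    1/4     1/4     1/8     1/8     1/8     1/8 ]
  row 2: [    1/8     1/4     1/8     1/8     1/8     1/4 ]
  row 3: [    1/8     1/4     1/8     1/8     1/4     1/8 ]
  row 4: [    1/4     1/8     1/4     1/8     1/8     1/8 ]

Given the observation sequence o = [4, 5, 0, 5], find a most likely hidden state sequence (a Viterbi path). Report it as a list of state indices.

t=0: δ = [3.125e-02, 1.562e-02, 4.688e-02, 3.125e-02, 1.562e-02]  (obs o_0=4)
t=1: δ = [5.859e-03, 9.766e-04, 1.953e-03, 9.766e-04, 9.766e-04]  ψ = [2, 3, 3, 3, 0]  (obs o_1=5)
t=2: δ = [2.747e-04, 1.831e-04, 9.155e-05, 9.155e-05, 3.662e-04]  ψ = [0, 0, 0, 0, 0]  (obs o_2=0)
t=3: δ = [2.575e-05, 5.722e-06, 2.289e-05, 1.144e-05, 1.144e-05]  ψ = [0, 1, 4, 4, 4]  (obs o_3=5)
backtrack: best end state = 0; path = [2, 0, 0, 0]

path = [2, 0, 0, 0]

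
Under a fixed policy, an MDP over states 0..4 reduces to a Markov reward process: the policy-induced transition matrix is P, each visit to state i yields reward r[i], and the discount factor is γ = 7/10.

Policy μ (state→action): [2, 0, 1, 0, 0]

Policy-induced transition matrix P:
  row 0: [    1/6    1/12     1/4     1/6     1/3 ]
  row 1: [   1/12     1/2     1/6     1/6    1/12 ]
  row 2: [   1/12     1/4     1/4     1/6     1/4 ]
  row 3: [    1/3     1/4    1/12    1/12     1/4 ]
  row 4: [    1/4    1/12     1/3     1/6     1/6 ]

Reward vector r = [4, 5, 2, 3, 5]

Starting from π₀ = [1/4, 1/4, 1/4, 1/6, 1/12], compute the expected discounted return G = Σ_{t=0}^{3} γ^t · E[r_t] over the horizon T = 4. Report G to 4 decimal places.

G = 9.6171

t=0: π = [0.2500, 0.2500, 0.2500, 0.1667, 0.0833], E[r] = 3.6667, γ^t·E[r] = 3.666667, running G = 3.666667
t=1: π = [0.1597, 0.2569, 0.2083, 0.1528, 0.2222], E[r] = 3.9097, γ^t·E[r] = 2.736806, running G = 6.403472
t=2: π = [0.1719, 0.2506, 0.2216, 0.1539, 0.2020], E[r] = 3.8553, γ^t·E[r] = 1.889109, running G = 8.292581
t=3: π = [0.1698, 0.2503, 0.2203, 0.1538, 0.2057], E[r] = 3.8616, γ^t·E[r] = 1.324543, running G = 9.617124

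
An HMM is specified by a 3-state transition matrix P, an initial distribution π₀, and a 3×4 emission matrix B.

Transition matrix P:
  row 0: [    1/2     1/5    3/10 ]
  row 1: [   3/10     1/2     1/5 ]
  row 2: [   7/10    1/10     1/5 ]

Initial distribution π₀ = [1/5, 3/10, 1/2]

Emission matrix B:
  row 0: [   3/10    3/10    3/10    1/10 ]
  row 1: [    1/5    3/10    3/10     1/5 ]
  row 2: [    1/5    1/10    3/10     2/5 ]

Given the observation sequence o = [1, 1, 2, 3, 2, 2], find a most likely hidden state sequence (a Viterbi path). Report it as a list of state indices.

t=0: δ = [6.000e-02, 9.000e-02, 5.000e-02]  (obs o_0=1)
t=1: δ = [1.050e-02, 1.350e-02, 1.800e-03]  ψ = [2, 1, 0]  (obs o_1=1)
t=2: δ = [1.575e-03, 2.025e-03, 9.450e-04]  ψ = [0, 1, 0]  (obs o_2=2)
t=3: δ = [7.875e-05, 2.025e-04, 1.890e-04]  ψ = [0, 1, 0]  (obs o_3=3)
t=4: δ = [3.969e-05, 3.037e-05, 1.215e-05]  ψ = [2, 1, 1]  (obs o_4=2)
t=5: δ = [5.953e-06, 4.556e-06, 3.572e-06]  ψ = [0, 1, 0]  (obs o_5=2)
backtrack: best end state = 0; path = [2, 0, 0, 2, 0, 0]

path = [2, 0, 0, 2, 0, 0]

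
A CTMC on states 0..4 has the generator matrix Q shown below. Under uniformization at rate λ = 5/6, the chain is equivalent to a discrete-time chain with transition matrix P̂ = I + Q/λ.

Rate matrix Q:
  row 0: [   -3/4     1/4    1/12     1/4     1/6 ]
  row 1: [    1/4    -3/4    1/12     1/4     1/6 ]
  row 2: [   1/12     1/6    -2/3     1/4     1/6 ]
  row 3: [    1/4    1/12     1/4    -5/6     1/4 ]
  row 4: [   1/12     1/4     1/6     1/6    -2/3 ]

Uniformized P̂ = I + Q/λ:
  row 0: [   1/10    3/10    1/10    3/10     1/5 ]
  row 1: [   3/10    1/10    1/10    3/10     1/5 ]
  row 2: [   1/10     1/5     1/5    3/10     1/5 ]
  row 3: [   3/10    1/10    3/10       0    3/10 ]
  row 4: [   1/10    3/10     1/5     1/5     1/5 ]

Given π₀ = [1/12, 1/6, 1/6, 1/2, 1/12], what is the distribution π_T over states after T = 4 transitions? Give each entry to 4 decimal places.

t=0: π = [0.0833, 0.1667, 0.1667, 0.5000, 0.0833]
t=1: π = [0.2333, 0.1500, 0.2250, 0.1417, 0.2500]
t=2: π = [0.1583, 0.2192, 0.1758, 0.2325, 0.2142]
t=3: π = [0.1903, 0.1921, 0.1855, 0.2088, 0.2233]
t=4: π = [0.1802, 0.2013, 0.1826, 0.2150, 0.2209]

π = [0.1802, 0.2013, 0.1826, 0.2150, 0.2209]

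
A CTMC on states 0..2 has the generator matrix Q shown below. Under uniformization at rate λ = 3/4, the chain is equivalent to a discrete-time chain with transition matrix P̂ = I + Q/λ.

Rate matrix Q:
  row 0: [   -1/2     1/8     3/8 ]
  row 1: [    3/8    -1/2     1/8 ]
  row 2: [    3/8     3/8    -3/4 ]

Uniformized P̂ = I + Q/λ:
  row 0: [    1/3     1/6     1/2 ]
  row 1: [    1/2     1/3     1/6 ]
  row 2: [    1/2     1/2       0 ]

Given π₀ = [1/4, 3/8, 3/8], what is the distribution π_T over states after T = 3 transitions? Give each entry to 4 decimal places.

t=0: π = [0.2500, 0.3750, 0.3750]
t=1: π = [0.4583, 0.3542, 0.1875]
t=2: π = [0.4236, 0.2882, 0.2882]
t=3: π = [0.4294, 0.3108, 0.2598]

π = [0.4294, 0.3108, 0.2598]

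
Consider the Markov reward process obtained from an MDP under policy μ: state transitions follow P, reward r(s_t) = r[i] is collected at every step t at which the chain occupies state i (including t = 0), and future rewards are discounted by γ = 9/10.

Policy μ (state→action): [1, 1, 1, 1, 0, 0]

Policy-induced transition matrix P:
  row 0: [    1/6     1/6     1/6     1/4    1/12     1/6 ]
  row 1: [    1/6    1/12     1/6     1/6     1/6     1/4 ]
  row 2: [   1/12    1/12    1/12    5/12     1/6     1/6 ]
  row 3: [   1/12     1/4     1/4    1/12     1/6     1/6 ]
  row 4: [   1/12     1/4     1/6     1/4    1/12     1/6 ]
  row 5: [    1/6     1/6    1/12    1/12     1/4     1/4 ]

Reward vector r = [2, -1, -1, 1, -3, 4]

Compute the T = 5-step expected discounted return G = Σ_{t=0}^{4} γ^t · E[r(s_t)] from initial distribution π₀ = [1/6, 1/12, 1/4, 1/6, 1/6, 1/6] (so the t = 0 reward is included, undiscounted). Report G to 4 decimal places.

G = 1.6668

t=0: π = [0.1667, 0.0833, 0.2500, 0.1667, 0.1667, 0.1667], E[r] = 0.3333, γ^t·E[r] = 0.333333, running G = 0.333333
t=1: π = [0.1181, 0.1667, 0.1458, 0.2292, 0.1528, 0.1875], E[r] = 0.4444, γ^t·E[r] = 0.400000, running G = 0.733333
t=2: π = [0.1227, 0.1725, 0.1580, 0.1910, 0.1597, 0.1962], E[r] = 0.4115, γ^t·E[r] = 0.333281, running G = 1.066615
t=3: π = [0.1243, 0.1684, 0.1531, 0.1974, 0.1595, 0.1974], E[r] = 0.4357, γ^t·E[r] = 0.317602, running G = 1.384216
t=4: π = [0.1242, 0.1696, 0.1539, 0.1957, 0.1595, 0.1971], E[r] = 0.4306, γ^t·E[r] = 0.282548, running G = 1.666764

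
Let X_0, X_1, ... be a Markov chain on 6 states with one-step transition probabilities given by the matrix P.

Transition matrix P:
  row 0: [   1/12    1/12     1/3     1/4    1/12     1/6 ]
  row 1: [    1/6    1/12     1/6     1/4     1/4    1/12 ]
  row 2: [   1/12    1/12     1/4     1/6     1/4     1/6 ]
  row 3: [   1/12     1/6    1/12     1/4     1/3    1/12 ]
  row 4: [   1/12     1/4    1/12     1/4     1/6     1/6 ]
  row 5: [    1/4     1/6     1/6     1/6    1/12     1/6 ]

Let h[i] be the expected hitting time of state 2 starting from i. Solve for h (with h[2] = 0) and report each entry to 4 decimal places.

h = [5.5110, 6.6425, 0.0000, 7.3385, 7.2197, 6.3715]

First-step conditioning: h[2] = 0; for i ≠ 2, h[i] = 1 + Σ_k P[i][k]·h[k].
  h[0] = 1 + 1/12·h[0] + 1/12·h[1] + 1/4·h[3] + 1/12·h[4] + 1/6·h[5]
  h[1] = 1 + 1/6·h[0] + 1/12·h[1] + 1/4·h[3] + 1/4·h[4] + 1/12·h[5]
  h[3] = 1 + 1/12·h[0] + 1/6·h[1] + 1/4·h[3] + 1/3·h[4] + 1/12·h[5]
  h[4] = 1 + 1/12·h[0] + 1/4·h[1] + 1/4·h[3] + 1/6·h[4] + 1/6·h[5]
  h[5] = 1 + 1/4·h[0] + 1/6·h[1] + 1/6·h[3] + 1/12·h[4] + 1/6·h[5]
Solving the 5×5 linear system over states ≠ 2 gives exactly h = [73676/13369, 88804/13369, 0, 98108/13369, 96520/13369, 85180/13369] (h[2] = 0 is the target).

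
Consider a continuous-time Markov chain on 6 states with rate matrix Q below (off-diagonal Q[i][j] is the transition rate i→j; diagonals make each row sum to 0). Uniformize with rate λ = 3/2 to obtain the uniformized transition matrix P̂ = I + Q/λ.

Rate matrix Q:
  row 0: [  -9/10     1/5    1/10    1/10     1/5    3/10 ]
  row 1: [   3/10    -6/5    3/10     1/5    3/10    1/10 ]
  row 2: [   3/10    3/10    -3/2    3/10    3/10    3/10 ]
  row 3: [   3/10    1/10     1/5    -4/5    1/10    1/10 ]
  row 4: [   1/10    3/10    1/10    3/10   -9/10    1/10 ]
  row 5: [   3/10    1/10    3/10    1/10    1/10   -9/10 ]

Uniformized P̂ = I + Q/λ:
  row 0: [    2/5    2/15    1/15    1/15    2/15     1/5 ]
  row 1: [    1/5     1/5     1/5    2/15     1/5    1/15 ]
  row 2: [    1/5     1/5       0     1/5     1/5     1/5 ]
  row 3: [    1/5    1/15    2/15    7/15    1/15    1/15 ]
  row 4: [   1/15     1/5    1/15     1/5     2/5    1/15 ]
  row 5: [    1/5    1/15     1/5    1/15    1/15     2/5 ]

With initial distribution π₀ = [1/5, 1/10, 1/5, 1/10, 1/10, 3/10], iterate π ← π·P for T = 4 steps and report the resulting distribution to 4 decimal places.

π = [0.2218, 0.1376, 0.1128, 0.1865, 0.1717, 0.1695]

t=0: π = [0.2000, 0.1000, 0.2000, 0.1000, 0.1000, 0.3000]
t=1: π = [0.2267, 0.1333, 0.1133, 0.1533, 0.1533, 0.2200]
t=2: π = [0.2249, 0.1351, 0.1164, 0.1724, 0.1658, 0.1853]
t=3: π = [0.2229, 0.1373, 0.1131, 0.1823, 0.1705, 0.1740]
t=4: π = [0.2218, 0.1376, 0.1128, 0.1865, 0.1717, 0.1695]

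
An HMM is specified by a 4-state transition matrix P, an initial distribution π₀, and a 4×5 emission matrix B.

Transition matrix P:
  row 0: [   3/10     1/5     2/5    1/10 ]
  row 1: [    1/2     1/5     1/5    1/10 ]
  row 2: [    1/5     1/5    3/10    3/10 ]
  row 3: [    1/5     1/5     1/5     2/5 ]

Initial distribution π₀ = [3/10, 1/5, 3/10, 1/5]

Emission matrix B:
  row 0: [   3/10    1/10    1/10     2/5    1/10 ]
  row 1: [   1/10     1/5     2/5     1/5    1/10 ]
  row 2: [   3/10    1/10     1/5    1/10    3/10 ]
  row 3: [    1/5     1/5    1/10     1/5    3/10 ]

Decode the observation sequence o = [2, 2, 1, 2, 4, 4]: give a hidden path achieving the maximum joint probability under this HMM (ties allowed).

path = [1, 1, 0, 2, 3, 3]

t=0: δ = [3.000e-02, 8.000e-02, 6.000e-02, 2.000e-02]  (obs o_0=2)
t=1: δ = [4.000e-03, 6.400e-03, 3.600e-03, 1.800e-03]  ψ = [1, 1, 2, 2]  (obs o_1=2)
t=2: δ = [3.200e-04, 2.560e-04, 1.600e-04, 2.160e-04]  ψ = [1, 1, 0, 2]  (obs o_2=1)
t=3: δ = [1.280e-05, 2.560e-05, 2.560e-05, 8.640e-06]  ψ = [1, 0, 0, 3]  (obs o_3=2)
t=4: δ = [1.280e-06, 5.120e-07, 2.304e-06, 2.304e-06]  ψ = [1, 1, 2, 2]  (obs o_4=4)
t=5: δ = [4.608e-08, 4.608e-08, 2.074e-07, 2.765e-07]  ψ = [2, 2, 2, 3]  (obs o_5=4)
backtrack: best end state = 3; path = [1, 1, 0, 2, 3, 3]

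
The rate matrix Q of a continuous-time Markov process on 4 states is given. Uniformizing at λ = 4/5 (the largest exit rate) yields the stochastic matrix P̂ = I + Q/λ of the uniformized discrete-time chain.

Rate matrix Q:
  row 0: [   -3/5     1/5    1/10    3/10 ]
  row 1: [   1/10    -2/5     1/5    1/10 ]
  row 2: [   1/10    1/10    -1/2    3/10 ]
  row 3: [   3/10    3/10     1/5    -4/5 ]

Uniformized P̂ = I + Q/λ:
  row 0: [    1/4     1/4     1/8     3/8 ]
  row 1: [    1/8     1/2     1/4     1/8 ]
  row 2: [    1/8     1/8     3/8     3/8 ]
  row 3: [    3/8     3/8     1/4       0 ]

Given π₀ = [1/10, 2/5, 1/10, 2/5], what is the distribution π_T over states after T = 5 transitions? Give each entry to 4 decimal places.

t=0: π = [0.1000, 0.4000, 0.1000, 0.4000]
t=1: π = [0.2375, 0.3875, 0.2500, 0.1250]
t=2: π = [0.1859, 0.3313, 0.2516, 0.2313]
t=3: π = [0.2061, 0.3303, 0.2582, 0.2055]
t=4: π = [0.2021, 0.3260, 0.2565, 0.2154]
t=5: π = [0.2041, 0.3264, 0.2568, 0.2127]

π = [0.2041, 0.3264, 0.2568, 0.2127]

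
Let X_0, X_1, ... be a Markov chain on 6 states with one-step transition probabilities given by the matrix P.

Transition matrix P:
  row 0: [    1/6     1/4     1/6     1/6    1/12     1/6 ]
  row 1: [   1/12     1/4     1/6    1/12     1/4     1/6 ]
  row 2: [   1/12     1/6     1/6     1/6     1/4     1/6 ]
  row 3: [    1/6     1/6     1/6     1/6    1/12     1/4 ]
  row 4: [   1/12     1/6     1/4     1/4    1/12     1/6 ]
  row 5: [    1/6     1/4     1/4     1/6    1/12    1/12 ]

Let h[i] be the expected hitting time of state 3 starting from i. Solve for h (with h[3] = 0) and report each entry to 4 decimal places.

h = [6.2146, 6.6385, 6.0852, 0.0000, 5.6506, 6.2046]

First-step conditioning: h[3] = 0; for i ≠ 3, h[i] = 1 + Σ_k P[i][k]·h[k].
  h[0] = 1 + 1/6·h[0] + 1/4·h[1] + 1/6·h[2] + 1/12·h[4] + 1/6·h[5]
  h[1] = 1 + 1/12·h[0] + 1/4·h[1] + 1/6·h[2] + 1/4·h[4] + 1/6·h[5]
  h[2] = 1 + 1/12·h[0] + 1/6·h[1] + 1/6·h[2] + 1/4·h[4] + 1/6·h[5]
  h[4] = 1 + 1/12·h[0] + 1/6·h[1] + 1/4·h[2] + 1/12·h[4] + 1/6·h[5]
  h[5] = 1 + 1/6·h[0] + 1/4·h[1] + 1/4·h[2] + 1/12·h[4] + 1/12·h[5]
Solving the 5×5 linear system over states ≠ 3 gives exactly h = [269880/43427, 288288/43427, 264264/43427, 0, 245388/43427, 269448/43427] (h[3] = 0 is the target).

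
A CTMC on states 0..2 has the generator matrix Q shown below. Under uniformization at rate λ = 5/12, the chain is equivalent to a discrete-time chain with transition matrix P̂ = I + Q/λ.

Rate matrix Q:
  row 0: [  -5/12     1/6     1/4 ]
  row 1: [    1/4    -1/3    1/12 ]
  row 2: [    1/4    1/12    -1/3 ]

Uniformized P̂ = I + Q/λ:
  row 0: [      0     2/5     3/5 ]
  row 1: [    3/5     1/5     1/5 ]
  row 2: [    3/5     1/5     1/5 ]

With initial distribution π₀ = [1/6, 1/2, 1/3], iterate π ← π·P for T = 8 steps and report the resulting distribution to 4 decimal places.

t=0: π = [0.1667, 0.5000, 0.3333]
t=1: π = [0.5000, 0.2333, 0.2667]
t=2: π = [0.3000, 0.3000, 0.4000]
t=3: π = [0.4200, 0.2600, 0.3200]
t=4: π = [0.3480, 0.2840, 0.3680]
t=5: π = [0.3912, 0.2696, 0.3392]
t=6: π = [0.3653, 0.2782, 0.3565]
t=7: π = [0.3808, 0.2731, 0.3461]
t=8: π = [0.3715, 0.2762, 0.3523]

π = [0.3715, 0.2762, 0.3523]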